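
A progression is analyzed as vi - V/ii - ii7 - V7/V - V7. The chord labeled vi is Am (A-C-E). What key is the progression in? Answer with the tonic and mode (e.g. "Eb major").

vi is given as A-C-E — a minor triad with root A.
If A is scale degree 6 and the mode makes that degree carry a minor triad, the tonic is C and the mode is major.

C major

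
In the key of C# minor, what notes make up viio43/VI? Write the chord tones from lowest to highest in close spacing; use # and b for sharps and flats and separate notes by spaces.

D F G# B

The slash marks an applied leading-tone chord: viio of VI. In C# minor, VI is A, so the leading tone to it is G#, a half step below.
Building a fully diminished seventh chord on G# gives G#-B-D-F.
The figured bass 43 indicates second inversion, placing the fifth (D) in the bass: D-F-G#-B.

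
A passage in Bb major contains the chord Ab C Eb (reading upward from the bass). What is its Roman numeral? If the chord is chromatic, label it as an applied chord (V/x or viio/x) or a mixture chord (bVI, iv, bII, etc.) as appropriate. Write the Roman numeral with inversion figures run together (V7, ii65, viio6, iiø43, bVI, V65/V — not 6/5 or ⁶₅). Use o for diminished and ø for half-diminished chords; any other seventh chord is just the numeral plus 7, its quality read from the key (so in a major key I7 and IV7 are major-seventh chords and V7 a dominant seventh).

bVII

The pitches Ab-C-Eb form a major triad rooted on Ab.
Ab is the lowered seventh degree of Bb major (diatonic 7 would be A). This is a major triad on the lowered seventh degree (the subtonic), borrowed from the parallel minor.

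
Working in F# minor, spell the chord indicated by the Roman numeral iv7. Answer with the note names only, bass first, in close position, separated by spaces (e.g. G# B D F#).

B D F# A

The numeral's case and figure indicate a minor seventh chord. In F# minor its root, the subdominant, is B.
That chord is spelled B-D-F#-A.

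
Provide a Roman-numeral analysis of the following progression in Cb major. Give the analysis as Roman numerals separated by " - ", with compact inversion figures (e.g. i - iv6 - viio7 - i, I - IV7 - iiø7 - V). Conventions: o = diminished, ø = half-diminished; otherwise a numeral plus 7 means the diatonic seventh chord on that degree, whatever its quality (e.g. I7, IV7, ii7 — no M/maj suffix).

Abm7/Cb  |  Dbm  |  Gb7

Abm7/Cb: root Ab is the submediant; minor seventh chord there is vi65.
Dbm has root Db, degree 2 in Cb major, so ii.
Gb7 has root Gb, degree 5 in Cb major, so V7.

vi65 - ii - V7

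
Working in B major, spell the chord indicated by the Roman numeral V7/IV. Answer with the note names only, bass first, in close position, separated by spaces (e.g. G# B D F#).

B D# F# A

V7/IV is a secondary dominant — the dominant seventh of IV. IV in B major is E, so the applied chord's root is B, a perfect fifth above.
Building a dominant seventh chord on B gives B-D#-F#-A.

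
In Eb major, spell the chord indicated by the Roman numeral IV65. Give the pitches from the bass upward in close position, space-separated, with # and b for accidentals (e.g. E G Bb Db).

C Eb G Ab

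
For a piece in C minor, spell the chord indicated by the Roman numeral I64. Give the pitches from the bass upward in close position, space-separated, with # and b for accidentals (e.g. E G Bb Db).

Scale degree 1 in C minor is C; here the chord built on it is altered to a major triad. I64 is the major tonic (Picardy third), borrowed from the parallel major.
So the chord is C-E-G.
The figured bass 64 indicates second inversion, placing the fifth (G) in the bass: G-C-E.

G C E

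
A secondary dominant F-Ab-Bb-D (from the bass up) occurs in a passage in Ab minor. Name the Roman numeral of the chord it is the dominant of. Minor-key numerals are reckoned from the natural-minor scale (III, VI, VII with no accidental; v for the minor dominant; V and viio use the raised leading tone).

V

The chord is a dominant seventh chord on Bb.
A dominant resolves down a perfect fifth: Bb → Eb. In Ab minor, Eb is scale degree 5, i.e. V.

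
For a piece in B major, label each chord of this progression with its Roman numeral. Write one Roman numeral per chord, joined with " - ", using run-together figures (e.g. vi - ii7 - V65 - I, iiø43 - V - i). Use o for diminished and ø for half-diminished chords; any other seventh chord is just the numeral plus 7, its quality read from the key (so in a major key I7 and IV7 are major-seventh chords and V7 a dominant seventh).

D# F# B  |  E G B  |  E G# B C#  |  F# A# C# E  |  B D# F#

I6 - iv - ii65 - V7 - I

D#-F#-B has root B, degree 1 in B major, so I6.
E-G-B is non-diatonic — iv, a mixture chord from B minor.
E-G#-B-C# has root C#, degree 2 in B major, so ii65.
F#-A#-C#-E: root F# is the dominant; dominant seventh chord there is V7.
B-D#-F# has root B, degree 1 in B major, so I.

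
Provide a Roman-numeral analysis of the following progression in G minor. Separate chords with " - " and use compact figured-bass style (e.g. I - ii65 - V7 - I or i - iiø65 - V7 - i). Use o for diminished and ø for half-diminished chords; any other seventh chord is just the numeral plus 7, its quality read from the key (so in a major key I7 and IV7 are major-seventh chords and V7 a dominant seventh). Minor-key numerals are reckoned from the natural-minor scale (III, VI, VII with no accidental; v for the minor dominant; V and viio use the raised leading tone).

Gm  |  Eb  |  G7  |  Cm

i - VI - V7/iv - iv

Gm: root G is the tonic; minor triad there is i.
Eb has root Eb, degree 6 in G minor, so VI.
G7: a dominant seventh chord on G, the applied dominant of iv → V7/iv.
Cm: root C is the subdominant; minor triad there is iv.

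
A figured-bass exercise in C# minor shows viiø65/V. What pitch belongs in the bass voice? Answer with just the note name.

A#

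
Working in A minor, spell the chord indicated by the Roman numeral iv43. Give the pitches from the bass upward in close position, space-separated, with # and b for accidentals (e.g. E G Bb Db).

A C D F

The numeral's case and figure indicate a minor seventh chord. In A minor its root, the subdominant, is D.
That chord is spelled D-F-A-C.
With the 43 figure the chord is in second inversion; from the bass A upward in close position it reads A-C-D-F.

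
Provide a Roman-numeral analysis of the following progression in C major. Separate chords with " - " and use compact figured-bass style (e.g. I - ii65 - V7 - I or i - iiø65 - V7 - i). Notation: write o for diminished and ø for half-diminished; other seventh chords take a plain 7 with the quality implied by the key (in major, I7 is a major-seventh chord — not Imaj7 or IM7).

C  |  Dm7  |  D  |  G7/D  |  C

I - ii7 - V/V - V43 - I

C: major triad on C = scale degree 1 → I.
Dm7: minor seventh chord on D = scale degree 2 → ii7.
D: chromatic; D is V of V, so V/V.
G7/D: root G is the dominant; dominant seventh chord there is V43.
C: root C is the tonic; major triad there is I.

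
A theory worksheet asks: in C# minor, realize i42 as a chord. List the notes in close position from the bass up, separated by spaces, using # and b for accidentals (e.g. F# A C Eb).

B C# E G#

The numeral's case and figure indicate a minor seventh chord. In C# minor its root, the tonic, is C#.
Stacking thirds from C# gives C#-E-G#-B.
The figured bass 42 indicates third inversion, placing the seventh (B) in the bass: B-C#-E-G#.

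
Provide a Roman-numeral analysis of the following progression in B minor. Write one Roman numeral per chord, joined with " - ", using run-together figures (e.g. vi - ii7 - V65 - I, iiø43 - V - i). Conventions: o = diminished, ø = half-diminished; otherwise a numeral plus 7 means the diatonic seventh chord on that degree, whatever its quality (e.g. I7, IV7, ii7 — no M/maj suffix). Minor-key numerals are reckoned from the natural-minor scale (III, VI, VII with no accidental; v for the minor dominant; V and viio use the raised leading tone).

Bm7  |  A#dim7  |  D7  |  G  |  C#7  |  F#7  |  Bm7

Bm7 has root B, degree 1 in B minor, so i7.
A#dim7: root A# is the leading tone; fully diminished seventh chord there is viio7.
D7: chromatic; D is V of VI, so V7/VI.
G has root G, degree 6 in B minor, so VI.
C#7: chromatic; C# is V of V, so V7/V.
F#7: dominant seventh chord on F# = scale degree 5 → V7.
Bm7: root B is the tonic; minor seventh chord there is i7.

i7 - viio7 - V7/VI - VI - V7/V - V7 - i7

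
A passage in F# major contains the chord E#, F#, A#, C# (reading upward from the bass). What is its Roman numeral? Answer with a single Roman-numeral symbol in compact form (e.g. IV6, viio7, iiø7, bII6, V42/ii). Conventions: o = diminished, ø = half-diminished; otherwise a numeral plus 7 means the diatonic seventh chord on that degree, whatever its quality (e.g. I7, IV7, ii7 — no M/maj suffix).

Stacked in thirds the chord is F#-A#-C#-E#: a major seventh chord on F#.
F# is scale degree 1 in F# major, and a major seventh chord on that degree is written I7.
With E# in the bass the chord is in third inversion, so the figured bass is 42.

I42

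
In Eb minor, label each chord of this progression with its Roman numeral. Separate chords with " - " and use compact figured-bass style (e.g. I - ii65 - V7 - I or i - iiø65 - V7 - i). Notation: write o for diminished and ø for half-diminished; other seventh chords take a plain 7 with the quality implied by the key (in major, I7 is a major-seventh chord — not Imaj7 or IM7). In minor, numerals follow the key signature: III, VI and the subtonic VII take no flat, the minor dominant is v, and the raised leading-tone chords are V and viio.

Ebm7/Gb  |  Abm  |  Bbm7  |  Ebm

i65 - iv - v7 - i

Ebm7/Gb: minor seventh chord on Eb = scale degree 1 → i65.
Abm: minor triad on Ab = scale degree 4 → iv.
Bbm7: root Bb is the dominant; minor seventh chord there is v7.
Ebm: minor triad on Eb = scale degree 1 → i.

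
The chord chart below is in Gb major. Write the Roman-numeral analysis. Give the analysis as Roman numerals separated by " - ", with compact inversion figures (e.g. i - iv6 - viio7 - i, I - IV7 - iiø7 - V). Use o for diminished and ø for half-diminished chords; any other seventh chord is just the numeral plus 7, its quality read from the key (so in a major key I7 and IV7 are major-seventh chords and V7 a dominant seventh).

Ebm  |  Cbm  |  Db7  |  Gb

Ebm has root Eb, degree 6 in Gb major, so vi.
Cbm: minor triad on Cb — chromatic; iv (borrowed from the parallel minor).
Db7: dominant seventh chord on Db = scale degree 5 → V7.
Gb: root Gb is the tonic; major triad there is I.

vi - iv - V7 - I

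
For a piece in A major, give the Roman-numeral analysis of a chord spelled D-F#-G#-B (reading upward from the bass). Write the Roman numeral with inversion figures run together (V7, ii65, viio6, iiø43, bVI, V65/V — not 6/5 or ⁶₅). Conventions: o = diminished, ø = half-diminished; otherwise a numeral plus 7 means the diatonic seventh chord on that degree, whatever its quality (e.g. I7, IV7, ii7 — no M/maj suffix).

The pitches G#-B-D-F# form a half-diminished seventh chord rooted on G#.
In A major, G# is the leading tone; the diatonic half-diminished seventh chord there is viiø7.
With D in the bass the chord is in second inversion, so the figured bass is 43.

viiø43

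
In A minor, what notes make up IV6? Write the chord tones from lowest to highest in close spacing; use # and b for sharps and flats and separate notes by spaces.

IV6 is the major subdominant, borrowed from the parallel major. In A minor that root is D.
So the chord is D-F#-A.
The figured bass 6 indicates first inversion, placing the third (F#) in the bass: F#-A-D.

F# A D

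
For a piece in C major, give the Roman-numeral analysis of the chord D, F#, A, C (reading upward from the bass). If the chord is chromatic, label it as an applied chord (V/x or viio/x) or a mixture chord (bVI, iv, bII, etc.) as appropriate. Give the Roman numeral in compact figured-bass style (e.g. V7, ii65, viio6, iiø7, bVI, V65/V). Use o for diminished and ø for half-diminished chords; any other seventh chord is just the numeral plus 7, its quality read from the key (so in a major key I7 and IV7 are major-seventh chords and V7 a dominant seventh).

The pitches D-F#-A-C form a dominant seventh chord rooted on D.
D is not a diatonic chord root with this quality in C major, but it lies a perfect fifth above G (V), so the chord functions as an applied dominant of V.

V7/V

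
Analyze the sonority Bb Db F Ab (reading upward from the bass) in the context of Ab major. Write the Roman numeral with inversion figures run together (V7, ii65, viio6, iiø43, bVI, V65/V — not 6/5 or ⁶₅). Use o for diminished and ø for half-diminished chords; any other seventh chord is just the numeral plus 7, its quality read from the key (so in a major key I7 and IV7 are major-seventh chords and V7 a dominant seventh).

The pitches Bb-Db-F-Ab form a minor seventh chord rooted on Bb.
In Ab major, Bb is the supertonic; the diatonic minor seventh chord there is ii7.

ii7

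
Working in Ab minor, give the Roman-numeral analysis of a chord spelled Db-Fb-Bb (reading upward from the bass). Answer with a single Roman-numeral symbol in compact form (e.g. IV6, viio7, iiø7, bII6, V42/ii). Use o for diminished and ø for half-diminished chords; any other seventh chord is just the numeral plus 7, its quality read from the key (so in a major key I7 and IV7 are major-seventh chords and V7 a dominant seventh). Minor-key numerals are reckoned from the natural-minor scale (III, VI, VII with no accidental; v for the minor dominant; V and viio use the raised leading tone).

iio6

Stacked in thirds the chord is Bb-Db-Fb: a diminished triad on Bb.
In Ab minor, Bb is the supertonic; the diatonic diminished triad there is iio.
With Db in the bass the chord is in first inversion, so the figured bass is 6.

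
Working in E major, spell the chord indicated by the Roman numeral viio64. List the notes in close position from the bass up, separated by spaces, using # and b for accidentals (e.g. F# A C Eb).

The numeral's case and figure indicate a diminished triad. In E major its root, scale degree 7, is D#.
Stacking thirds from D# gives D#-F#-A.
With the 64 figure the chord is in second inversion; from the bass A upward in close position it reads A-D#-F#.

A D# F#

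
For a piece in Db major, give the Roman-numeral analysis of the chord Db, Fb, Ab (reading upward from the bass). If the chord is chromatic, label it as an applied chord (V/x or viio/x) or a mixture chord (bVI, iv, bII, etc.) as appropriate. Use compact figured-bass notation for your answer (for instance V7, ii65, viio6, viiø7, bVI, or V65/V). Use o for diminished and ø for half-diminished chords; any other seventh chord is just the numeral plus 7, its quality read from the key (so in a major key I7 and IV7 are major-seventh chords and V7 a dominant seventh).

The pitches Db-Fb-Ab form a minor triad rooted on Db.
Db is the first degree of Db major. This is the minor tonic, borrowed from the parallel minor.

i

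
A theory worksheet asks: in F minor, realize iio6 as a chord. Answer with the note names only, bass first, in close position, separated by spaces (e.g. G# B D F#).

In F minor, the second degree is G, and the diatonic chord built there is a diminished triad.
Stacking thirds from G gives G-Bb-Db.
The figured bass 6 indicates first inversion, placing the third (Bb) in the bass: Bb-Db-G.

Bb Db G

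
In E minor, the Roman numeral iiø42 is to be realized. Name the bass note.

iiø in E minor has root F#; the chord is F#-A-C-E.
The figure 42 means third inversion — the seventh is in the bass.

E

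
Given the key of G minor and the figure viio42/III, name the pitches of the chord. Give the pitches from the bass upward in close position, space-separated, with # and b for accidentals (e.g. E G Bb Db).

Gb A C Eb

The slash marks an applied leading-tone chord: viio of III. In G minor, III is Bb, so the leading tone to it is A, a half step below.
Building a fully diminished seventh chord on A gives A-C-Eb-Gb.
With the 42 figure the chord is in third inversion; from the bass Gb upward in close position it reads Gb-A-C-Eb.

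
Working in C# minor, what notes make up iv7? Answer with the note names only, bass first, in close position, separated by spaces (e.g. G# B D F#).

F# A C# E

In C# minor, the fourth degree is F#, and the diatonic chord built there is a minor seventh chord.
Stacking thirds from F# gives F#-A-C#-E.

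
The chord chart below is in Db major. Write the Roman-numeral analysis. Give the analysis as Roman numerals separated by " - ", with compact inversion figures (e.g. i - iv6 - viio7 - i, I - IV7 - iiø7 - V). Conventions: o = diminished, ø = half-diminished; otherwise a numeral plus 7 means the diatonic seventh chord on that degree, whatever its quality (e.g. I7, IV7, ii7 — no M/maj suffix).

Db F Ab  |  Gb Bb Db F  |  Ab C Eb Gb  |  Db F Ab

I - IV7 - V7 - I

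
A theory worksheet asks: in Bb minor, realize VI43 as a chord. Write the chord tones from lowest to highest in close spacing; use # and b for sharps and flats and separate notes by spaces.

Db F Gb Bb

The numeral's case and figure indicate a major seventh chord. In Bb minor its root, the submediant, is Gb.
Stacking thirds from Gb gives Gb-Bb-Db-F.
The figured bass 43 indicates second inversion, placing the fifth (Db) in the bass: Db-F-Gb-Bb.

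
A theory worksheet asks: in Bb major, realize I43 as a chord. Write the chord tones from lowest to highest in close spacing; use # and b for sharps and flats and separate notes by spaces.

The numeral's case and figure indicate a major seventh chord. In Bb major its root, scale degree 1, is Bb.
That chord is spelled Bb-D-F-A.
With the 43 figure the chord is in second inversion; from the bass F upward in close position it reads F-A-Bb-D.

F A Bb D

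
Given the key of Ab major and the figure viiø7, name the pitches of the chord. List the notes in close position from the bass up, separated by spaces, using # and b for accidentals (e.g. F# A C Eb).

In Ab major, the leading tone is G, and the diatonic chord built there is a half-diminished seventh chord.
That chord is spelled G-Bb-Db-F.

G Bb Db F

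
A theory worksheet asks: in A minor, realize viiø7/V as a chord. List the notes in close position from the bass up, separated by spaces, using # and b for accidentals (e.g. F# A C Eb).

The slash marks an applied leading-tone chord: viio of V. In A minor, V is E, so the leading tone to it is D#, a half step below.
Building a half-diminished seventh chord on D# gives D#-F#-A-C#.

D# F# A C#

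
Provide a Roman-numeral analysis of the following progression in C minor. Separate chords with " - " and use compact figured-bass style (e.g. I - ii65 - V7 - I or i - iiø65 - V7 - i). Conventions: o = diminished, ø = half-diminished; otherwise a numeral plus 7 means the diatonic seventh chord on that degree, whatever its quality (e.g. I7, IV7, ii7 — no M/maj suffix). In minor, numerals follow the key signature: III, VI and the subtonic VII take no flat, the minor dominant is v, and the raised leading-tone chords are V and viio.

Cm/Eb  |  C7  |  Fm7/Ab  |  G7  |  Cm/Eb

Cm/Eb: root C is the tonic; minor triad there is i6.
C7: chromatic; C is V of iv, so V7/iv.
Fm7/Ab: root F is the subdominant; minor seventh chord there is iv65.
G7: dominant seventh chord on G = scale degree 5 → V7.
Cm/Eb has root C, degree 1 in C minor, so i6.

i6 - V7/iv - iv65 - V7 - i6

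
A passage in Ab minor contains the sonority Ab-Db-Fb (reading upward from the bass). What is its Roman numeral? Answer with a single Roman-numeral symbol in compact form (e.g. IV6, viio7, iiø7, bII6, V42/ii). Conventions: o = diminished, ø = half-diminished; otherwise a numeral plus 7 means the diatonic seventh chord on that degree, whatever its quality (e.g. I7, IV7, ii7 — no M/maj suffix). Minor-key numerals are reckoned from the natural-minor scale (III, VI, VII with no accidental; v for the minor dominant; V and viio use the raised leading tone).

iv64

Stacked in thirds the chord is Db-Fb-Ab: a minor triad on Db.
In Ab minor, Db is the subdominant; the diatonic minor triad there is iv.
With Ab in the bass the chord is in second inversion, so the figured bass is 64.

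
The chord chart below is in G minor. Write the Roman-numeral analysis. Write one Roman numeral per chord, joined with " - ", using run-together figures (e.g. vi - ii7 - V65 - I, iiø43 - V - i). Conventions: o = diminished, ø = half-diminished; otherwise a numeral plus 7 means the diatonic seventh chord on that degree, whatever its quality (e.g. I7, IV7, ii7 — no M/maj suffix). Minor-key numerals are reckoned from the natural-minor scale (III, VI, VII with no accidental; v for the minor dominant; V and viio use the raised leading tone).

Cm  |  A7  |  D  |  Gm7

Cm: root C is the subdominant; minor triad there is iv.
A7: a dominant seventh chord on A, the applied dominant of V → V7/V.
D: major triad on D = scale degree 5 → V.
Gm7: minor seventh chord on G = scale degree 1 → i7.

iv - V7/V - V - i7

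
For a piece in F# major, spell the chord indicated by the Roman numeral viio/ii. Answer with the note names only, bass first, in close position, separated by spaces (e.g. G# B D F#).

F## A# C#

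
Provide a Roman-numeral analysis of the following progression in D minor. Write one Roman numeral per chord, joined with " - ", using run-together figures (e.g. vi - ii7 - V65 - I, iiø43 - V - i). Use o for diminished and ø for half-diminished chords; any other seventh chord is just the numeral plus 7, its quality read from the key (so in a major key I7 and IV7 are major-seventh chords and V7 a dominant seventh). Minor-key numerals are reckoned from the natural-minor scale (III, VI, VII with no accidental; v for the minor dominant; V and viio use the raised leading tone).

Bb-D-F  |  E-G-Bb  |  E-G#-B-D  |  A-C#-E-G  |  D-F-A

Bb-D-F: root Bb is the submediant; major triad there is VI.
E-G-Bb: root E is the supertonic; diminished triad there is iio.
E-G#-B-D: chromatic; E is V of V, so V7/V.
A-C#-E-G: root A is the dominant; dominant seventh chord there is V7.
D-F-A has root D, degree 1 in D minor, so i.

VI - iio - V7/V - V7 - i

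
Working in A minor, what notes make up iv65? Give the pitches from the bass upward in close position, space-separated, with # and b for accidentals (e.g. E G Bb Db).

F A C D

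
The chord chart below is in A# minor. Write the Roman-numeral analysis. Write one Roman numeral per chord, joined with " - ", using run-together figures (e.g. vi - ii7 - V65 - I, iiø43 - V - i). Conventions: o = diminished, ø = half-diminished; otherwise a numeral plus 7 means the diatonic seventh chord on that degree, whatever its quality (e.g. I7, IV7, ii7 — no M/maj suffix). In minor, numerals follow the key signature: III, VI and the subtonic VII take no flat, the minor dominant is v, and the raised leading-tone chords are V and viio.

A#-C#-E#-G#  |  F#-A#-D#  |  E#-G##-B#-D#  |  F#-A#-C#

i7 - iv6 - V7 - VI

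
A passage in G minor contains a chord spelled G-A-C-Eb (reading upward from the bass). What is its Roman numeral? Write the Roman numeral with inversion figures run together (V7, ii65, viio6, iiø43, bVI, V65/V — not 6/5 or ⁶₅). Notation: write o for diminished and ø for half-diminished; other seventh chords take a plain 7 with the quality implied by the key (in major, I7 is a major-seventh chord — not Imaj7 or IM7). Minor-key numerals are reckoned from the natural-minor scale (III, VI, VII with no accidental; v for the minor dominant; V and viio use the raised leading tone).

iiø42

Stacked in thirds the chord is A-C-Eb-G: a half-diminished seventh chord on A.
A is scale degree 2 in G minor, and a half-diminished seventh chord on that degree is written iiø7.
With G in the bass the chord is in third inversion, so the figured bass is 42.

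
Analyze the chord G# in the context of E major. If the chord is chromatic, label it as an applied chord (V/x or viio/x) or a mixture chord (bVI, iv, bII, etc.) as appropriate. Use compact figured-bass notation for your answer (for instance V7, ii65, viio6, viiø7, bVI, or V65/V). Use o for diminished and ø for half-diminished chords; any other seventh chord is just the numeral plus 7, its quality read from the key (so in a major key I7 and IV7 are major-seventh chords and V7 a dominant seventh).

Stacked in thirds the chord is G#-B#-D#: a major triad on G#.
G# is not a diatonic chord root with this quality in E major, but it lies a perfect fifth above C# (vi), so the chord functions as an applied dominant of vi.

V/vi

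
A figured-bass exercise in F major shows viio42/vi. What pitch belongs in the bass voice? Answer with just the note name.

The applied chord viio42/vi is rooted on C#: C#-E-G-Bb.
The figure 42 means third inversion — the seventh is in the bass.

Bb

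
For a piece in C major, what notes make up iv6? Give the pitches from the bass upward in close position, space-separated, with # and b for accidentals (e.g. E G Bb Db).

Ab C F

iv6 is the minor subdominant, borrowed from the parallel minor. In C major that root is F.
So the chord is F-Ab-C, a minor triad.
With the 6 figure the chord is in first inversion; from the bass Ab upward in close position it reads Ab-C-F.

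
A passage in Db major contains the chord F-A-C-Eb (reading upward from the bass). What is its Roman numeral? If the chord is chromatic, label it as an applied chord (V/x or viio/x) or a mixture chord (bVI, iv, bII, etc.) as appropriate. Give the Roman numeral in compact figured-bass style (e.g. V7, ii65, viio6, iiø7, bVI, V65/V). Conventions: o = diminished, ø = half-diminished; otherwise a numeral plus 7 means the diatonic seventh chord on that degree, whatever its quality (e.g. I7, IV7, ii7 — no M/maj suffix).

V7/vi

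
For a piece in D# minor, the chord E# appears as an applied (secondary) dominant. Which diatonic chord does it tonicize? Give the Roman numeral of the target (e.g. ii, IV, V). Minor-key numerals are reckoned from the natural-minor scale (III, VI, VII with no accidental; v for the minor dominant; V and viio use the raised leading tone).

V

The chord is a major triad on E#.
A dominant resolves down a perfect fifth: E# → A#. In D# minor, A# is scale degree 5, i.e. V.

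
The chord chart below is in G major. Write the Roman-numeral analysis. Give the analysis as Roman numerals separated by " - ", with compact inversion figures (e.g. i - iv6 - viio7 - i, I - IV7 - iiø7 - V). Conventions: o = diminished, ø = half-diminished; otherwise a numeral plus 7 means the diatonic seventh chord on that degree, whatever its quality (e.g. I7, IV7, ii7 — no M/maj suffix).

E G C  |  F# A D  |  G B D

IV6 - V6 - I

E-G-C has root C, degree 4 in G major, so IV6.
F#-A-D has root D, degree 5 in G major, so V6.
G-B-D has root G, degree 1 in G major, so I.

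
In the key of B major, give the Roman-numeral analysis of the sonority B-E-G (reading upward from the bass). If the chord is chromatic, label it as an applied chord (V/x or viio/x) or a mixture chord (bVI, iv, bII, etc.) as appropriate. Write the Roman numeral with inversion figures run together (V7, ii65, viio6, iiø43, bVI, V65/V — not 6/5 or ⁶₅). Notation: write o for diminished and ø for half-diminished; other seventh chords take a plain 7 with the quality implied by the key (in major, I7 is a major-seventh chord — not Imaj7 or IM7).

iv64

The pitches E-G-B form a minor triad rooted on E.
E is the fourth degree of B major. This is the minor subdominant, borrowed from the parallel minor.
With B in the bass the chord is in second inversion, so the figured bass is 64.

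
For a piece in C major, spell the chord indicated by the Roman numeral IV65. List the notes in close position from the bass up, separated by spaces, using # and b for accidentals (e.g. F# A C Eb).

A C E F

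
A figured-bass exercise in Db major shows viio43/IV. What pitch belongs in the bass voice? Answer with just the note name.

The applied chord viio43/IV is rooted on F: F-Ab-Cb-Ebb.
The figure 43 means second inversion — the fifth is in the bass.

Cb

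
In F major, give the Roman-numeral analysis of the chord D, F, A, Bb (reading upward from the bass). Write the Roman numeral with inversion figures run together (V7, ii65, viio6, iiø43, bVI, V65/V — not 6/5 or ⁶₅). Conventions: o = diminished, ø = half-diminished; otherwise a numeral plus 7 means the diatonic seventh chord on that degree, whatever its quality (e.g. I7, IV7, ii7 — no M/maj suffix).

IV65

Stacked in thirds the chord is Bb-D-F-A: a major seventh chord on Bb.
In F major, Bb is the subdominant; the diatonic major seventh chord there is IV7.
With D in the bass the chord is in first inversion, so the figured bass is 65.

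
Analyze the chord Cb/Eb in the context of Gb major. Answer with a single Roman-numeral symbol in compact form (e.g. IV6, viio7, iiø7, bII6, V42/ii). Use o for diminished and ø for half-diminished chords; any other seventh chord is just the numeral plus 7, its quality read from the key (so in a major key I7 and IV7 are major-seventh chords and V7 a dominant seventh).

IV6

Stacked in thirds the chord is Cb-Eb-Gb: a major triad on Cb.
Cb is scale degree 4 in Gb major, and a major triad on that degree is written IV.
With Eb in the bass the chord is in first inversion, so the figured bass is 6.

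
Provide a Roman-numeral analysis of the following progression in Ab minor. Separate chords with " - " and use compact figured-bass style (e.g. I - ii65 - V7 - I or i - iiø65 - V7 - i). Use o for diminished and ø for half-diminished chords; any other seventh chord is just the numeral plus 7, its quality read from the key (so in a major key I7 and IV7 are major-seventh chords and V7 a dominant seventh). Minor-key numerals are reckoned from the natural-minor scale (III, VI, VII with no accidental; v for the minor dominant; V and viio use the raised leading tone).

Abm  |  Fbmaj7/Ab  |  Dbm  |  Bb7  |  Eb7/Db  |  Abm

Abm: minor triad on Ab = scale degree 1 → i.
Fbmaj7/Ab has root Fb, degree 6 in Ab minor, so VI65.
Dbm has root Db, degree 4 in Ab minor, so iv.
Bb7: a dominant seventh chord on Bb, the applied dominant of V → V7/V.
Eb7/Db has root Eb, degree 5 in Ab minor, so V42.
Abm: minor triad on Ab = scale degree 1 → i.

i - VI65 - iv - V7/V - V42 - i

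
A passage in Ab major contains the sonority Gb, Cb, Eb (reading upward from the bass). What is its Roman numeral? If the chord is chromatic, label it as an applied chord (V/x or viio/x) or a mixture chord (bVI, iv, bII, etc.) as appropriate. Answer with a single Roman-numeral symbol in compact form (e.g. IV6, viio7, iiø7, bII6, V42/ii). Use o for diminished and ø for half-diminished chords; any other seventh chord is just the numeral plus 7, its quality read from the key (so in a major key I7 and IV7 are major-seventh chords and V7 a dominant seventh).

Stacked in thirds the chord is Cb-Eb-Gb: a major triad on Cb.
Cb is the lowered third degree of Ab major (diatonic 3 would be C). This is a major triad on the lowered third degree, borrowed from the parallel minor.
With Gb in the bass the chord is in second inversion, so the figured bass is 64.

bIII64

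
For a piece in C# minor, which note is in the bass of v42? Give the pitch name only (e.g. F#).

F#

v in C# minor has root G#; the chord is G#-B-D#-F#.
The figure 42 means third inversion — the seventh is in the bass.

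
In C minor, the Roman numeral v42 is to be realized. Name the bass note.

F

v in C minor has root G; the chord is G-Bb-D-F.
The figure 42 means third inversion — the seventh is in the bass.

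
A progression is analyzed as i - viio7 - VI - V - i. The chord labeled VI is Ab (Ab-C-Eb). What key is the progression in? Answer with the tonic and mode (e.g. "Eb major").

The chord Ab is a major triad rooted on Ab; its label is VI.
Counting down 5 scale steps from Ab places the tonic on C; a major triad on degree 6 is diatonic only in minor.

C minor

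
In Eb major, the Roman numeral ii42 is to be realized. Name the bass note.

Eb

ii in Eb major has root F; the chord is F-Ab-C-Eb.
The figure 42 means third inversion — the seventh is in the bass.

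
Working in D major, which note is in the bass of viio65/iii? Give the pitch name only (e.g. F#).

G#

The applied chord viio65/iii is rooted on E#: E#-G#-B-D.
The figure 65 means first inversion — the third is in the bass.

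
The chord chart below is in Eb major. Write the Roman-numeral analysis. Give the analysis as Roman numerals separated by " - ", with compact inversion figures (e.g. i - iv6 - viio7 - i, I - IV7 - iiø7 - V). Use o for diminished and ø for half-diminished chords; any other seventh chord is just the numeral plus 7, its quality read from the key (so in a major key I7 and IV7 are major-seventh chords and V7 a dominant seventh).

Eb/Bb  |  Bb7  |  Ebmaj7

I64 - V7 - I7

Eb/Bb has root Eb, degree 1 in Eb major, so I64.
Bb7 has root Bb, degree 5 in Eb major, so V7.
Ebmaj7: root Eb is the tonic; major seventh chord there is I7.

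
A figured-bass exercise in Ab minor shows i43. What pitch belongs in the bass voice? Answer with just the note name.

Eb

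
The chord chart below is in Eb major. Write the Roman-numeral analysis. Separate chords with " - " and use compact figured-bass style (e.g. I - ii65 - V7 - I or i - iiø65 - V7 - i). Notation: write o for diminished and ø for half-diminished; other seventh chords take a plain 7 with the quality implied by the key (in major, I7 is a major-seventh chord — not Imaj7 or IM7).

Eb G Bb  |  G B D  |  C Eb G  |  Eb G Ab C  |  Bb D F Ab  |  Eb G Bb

I - V/vi - vi - IV43 - V7 - I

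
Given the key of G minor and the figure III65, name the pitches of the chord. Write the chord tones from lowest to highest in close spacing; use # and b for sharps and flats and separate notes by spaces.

In G minor, the third degree is Bb, and the diatonic chord built there is a major seventh chord.
Stacking thirds from Bb gives Bb-D-F-A.
With the 65 figure the chord is in first inversion; from the bass D upward in close position it reads D-F-A-Bb.

D F A Bb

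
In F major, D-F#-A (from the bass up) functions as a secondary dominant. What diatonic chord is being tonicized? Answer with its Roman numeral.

The chord is a major triad on D.
A dominant resolves down a perfect fifth: D → G. In F major, G is scale degree 2, i.e. ii.

ii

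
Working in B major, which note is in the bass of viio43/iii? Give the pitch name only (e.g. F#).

G#

The applied chord viio43/iii is rooted on C##: C##-E#-G#-B.
The figure 43 means second inversion — the fifth is in the bass.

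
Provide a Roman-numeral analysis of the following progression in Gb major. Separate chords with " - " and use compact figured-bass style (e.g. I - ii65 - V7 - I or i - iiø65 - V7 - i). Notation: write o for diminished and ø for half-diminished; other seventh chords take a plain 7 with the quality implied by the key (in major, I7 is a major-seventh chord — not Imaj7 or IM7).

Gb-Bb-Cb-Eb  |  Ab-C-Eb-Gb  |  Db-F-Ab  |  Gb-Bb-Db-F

Gb-Bb-Cb-Eb: root Cb is the subdominant; major seventh chord there is IV43.
Ab-C-Eb-Gb: chromatic; Ab is V of V, so V7/V.
Db-F-Ab: major triad on Db = scale degree 5 → V.
Gb-Bb-Db-F has root Gb, degree 1 in Gb major, so I7.

IV43 - V7/V - V - I7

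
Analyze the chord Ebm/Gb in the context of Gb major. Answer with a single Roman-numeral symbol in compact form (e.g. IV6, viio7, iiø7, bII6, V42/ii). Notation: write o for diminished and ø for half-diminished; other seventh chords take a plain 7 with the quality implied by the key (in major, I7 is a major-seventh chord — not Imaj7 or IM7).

The pitches Eb-Gb-Bb form a minor triad rooted on Eb.
In Gb major, Eb is the submediant; the diatonic minor triad there is vi.
With Gb in the bass the chord is in first inversion, so the figured bass is 6.

vi6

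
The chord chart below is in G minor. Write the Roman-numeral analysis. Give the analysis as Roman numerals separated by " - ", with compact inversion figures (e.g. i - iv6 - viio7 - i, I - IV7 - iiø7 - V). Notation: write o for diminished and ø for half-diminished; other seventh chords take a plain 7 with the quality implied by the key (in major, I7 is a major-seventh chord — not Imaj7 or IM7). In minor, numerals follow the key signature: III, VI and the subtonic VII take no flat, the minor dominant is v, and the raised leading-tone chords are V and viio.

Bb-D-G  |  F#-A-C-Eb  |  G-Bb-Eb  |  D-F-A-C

i6 - viio7 - VI6 - v7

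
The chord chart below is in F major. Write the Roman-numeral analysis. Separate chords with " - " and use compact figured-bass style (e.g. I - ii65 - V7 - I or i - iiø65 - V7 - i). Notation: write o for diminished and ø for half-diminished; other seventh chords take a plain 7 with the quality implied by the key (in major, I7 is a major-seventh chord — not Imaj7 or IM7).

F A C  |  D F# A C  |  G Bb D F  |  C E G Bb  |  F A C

I - V7/ii - ii7 - V7 - I

F-A-C: major triad on F = scale degree 1 → I.
D-F#-A-C is the secondary dominant of ii (dominant seventh chord on D): V7/ii.
G-Bb-D-F has root G, degree 2 in F major, so ii7.
C-E-G-Bb has root C, degree 5 in F major, so V7.
F-A-C: root F is the tonic; major triad there is I.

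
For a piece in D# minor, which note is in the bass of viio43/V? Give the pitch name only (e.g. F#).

The applied chord viio43/V is rooted on G##: G##-B#-D#-F#.
The figure 43 means second inversion — the fifth is in the bass.

D#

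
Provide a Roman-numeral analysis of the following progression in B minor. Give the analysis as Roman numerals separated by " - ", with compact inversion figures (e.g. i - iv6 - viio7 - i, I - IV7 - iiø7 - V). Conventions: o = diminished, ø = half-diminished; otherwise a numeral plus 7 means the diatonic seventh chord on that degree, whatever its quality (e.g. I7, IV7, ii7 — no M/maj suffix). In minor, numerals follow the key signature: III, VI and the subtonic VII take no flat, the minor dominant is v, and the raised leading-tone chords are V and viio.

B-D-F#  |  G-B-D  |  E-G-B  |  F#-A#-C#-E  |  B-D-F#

i - VI - iv - V7 - i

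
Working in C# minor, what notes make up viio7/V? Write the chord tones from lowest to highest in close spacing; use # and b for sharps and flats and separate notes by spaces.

F## A# C# E

The slash marks an applied leading-tone chord: viio of V. In C# minor, V is G#, so the leading tone to it is F##, a half step below.
Building a fully diminished seventh chord on F## gives F##-A#-C#-E.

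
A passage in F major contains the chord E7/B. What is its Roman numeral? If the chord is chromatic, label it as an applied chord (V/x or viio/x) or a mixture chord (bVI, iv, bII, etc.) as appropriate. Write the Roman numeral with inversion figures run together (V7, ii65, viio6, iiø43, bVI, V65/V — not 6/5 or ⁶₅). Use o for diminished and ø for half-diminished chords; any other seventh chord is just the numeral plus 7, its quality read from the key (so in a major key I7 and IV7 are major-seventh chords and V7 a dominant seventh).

V43/iii

The pitches E-G#-B-D form a dominant seventh chord rooted on E.
E is not a diatonic chord root with this quality in F major, but it lies a perfect fifth above A (iii), so the chord functions as an applied dominant of iii.
With B in the bass the chord is in second inversion, so the figured bass is 43.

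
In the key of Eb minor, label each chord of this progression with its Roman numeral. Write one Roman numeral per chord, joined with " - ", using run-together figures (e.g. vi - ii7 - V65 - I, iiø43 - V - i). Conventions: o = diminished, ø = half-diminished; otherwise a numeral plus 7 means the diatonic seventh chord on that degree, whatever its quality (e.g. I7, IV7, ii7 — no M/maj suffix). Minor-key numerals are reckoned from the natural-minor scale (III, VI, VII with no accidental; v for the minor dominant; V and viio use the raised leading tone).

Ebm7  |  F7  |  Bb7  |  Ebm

Ebm7 has root Eb, degree 1 in Eb minor, so i7.
F7 is the secondary dominant of V (dominant seventh chord on F): V7/V.
Bb7 has root Bb, degree 5 in Eb minor, so V7.
Ebm: minor triad on Eb = scale degree 1 → i.

i7 - V7/V - V7 - i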